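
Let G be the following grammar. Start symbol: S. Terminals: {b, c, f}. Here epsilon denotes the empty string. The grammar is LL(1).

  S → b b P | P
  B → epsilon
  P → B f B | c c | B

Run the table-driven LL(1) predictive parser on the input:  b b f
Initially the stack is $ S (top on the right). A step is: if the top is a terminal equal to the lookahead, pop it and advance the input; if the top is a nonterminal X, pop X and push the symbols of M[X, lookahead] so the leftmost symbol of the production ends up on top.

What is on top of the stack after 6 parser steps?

B

     Stack    Input    Action
  1  $ S      b b f $  expand S → b b P
  2  $ P b b  b b f $  match b
  3  $ P b    b f $    match b
  4  $ P      f $      expand P → B f B
  5  $ B f B  f $      expand B → epsilon
  6  $ B f    f $      match f
Stack after step 6: $ B (top = B).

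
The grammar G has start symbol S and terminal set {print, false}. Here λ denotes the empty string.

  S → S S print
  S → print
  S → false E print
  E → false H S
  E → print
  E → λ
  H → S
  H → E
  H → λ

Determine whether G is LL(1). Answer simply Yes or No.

FIRST(S) = {false, print}
FIRST(E) = {λ, false, print}
FIRST(H) = {λ, false, print}
FOLLOW(S) = {$, false, print}
FOLLOW(E) = {false, print}
FOLLOW(H) = {false, print}
Cell M[E, false] receives both E → false H S and E → λ — the grammar is not LL(1).

No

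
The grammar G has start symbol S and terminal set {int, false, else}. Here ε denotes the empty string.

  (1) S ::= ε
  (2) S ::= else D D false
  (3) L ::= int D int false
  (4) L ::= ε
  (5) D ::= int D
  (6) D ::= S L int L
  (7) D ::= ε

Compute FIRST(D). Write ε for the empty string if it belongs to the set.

FIRST(S) = {ε, else}
FIRST(L) = {ε, int}
FIRST(D) = {ε, else, int}  (via S L int L)

{ε, else, int}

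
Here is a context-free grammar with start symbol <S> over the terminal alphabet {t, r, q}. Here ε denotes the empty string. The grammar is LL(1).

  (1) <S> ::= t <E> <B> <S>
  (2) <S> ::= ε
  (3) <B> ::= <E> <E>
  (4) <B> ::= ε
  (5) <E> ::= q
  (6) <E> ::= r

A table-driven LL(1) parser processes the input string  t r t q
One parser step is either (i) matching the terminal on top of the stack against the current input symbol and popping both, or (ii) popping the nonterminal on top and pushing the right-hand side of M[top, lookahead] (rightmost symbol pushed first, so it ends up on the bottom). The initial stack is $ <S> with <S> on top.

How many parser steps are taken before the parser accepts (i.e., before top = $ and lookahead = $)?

step 1: stack=$ <S>  input=t r t q $  — expand <S> ::= t <E> <B> <S>
step 2: stack=$ <S> <B> <E> t  input=t r t q $  — match t
step 3: stack=$ <S> <B> <E>  input=r t q $  — expand <E> ::= r
step 4: stack=$ <S> <B> r  input=r t q $  — match r
step 5: stack=$ <S> <B>  input=t q $  — expand <B> ::= ε
step 6: stack=$ <S>  input=t q $  — expand <S> ::= t <E> <B> <S>
step 7: stack=$ <S> <B> <E> t  input=t q $  — match t
step 8: stack=$ <S> <B> <E>  input=q $  — expand <E> ::= q
step 9: stack=$ <S> <B> q  input=q $  — match q
step 10: stack=$ <S> <B>  input=$  — expand <B> ::= ε
step 11: stack=$ <S>  input=$  — expand <S> ::= ε
Accept reached after 11 steps.

11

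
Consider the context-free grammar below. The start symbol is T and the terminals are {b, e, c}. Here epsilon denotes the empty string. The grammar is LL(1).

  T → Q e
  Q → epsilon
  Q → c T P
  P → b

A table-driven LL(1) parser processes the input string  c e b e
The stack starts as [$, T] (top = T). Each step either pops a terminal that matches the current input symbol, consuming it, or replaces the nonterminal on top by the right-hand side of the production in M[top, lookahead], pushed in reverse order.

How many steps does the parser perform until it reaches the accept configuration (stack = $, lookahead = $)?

9

step 1: stack=$ T  input=c e b e $  — expand T → Q e
step 2: stack=$ e Q  input=c e b e $  — expand Q → c T P
step 3: stack=$ e P T c  input=c e b e $  — match c
step 4: stack=$ e P T  input=e b e $  — expand T → Q e
step 5: stack=$ e P e Q  input=e b e $  — expand Q → epsilon
step 6: stack=$ e P e  input=e b e $  — match e
step 7: stack=$ e P  input=b e $  — expand P → b
step 8: stack=$ e b  input=b e $  — match b
step 9: stack=$ e  input=e $  — match e
Accept reached after 9 steps.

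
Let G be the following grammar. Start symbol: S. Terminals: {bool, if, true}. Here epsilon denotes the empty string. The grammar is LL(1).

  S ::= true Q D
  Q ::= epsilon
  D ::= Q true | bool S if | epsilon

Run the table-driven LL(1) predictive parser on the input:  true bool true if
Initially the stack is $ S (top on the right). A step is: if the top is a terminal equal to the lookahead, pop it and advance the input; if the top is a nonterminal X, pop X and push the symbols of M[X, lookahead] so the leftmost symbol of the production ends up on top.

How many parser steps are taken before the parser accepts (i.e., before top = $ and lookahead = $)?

10

      Stack          Input                Action
   1  $ S            true bool true if $  expand S ::= true Q D
   2  $ D Q true     true bool true if $  match true
   3  $ D Q          bool true if $       expand Q ::= epsilon
   4  $ D            bool true if $       expand D ::= bool S if
   5  $ if S bool    bool true if $       match bool
   6  $ if S         true if $            expand S ::= true Q D
   7  $ if D Q true  true if $            match true
   8  $ if D Q       if $                 expand Q ::= epsilon
   9  $ if D         if $                 expand D ::= epsilon
  10  $ if           if $                 match if
Accept reached after 10 steps.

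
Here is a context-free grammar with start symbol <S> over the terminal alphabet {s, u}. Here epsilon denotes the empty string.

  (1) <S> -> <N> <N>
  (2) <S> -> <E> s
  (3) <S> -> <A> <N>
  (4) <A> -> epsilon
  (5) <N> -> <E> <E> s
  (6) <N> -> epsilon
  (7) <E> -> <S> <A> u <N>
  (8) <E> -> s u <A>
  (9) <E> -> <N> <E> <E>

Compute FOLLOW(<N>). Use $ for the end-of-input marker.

FIRST(<A>): from <A>->epsilon we get {epsilon}. So FIRST(<A>) = {epsilon}.
FIRST(<S>): from <S>-><N> <N> we get {epsilon, s, u}; from <S>-><E> s we get {s, u}; from <S>-><A> <N> we get {epsilon, s, u}. So FIRST(<S>) = {epsilon, s, u}.
FIRST(<N>): from <N>-><E> <E> s we get {s, u}; from <N>->epsilon we get {epsilon}. So FIRST(<N>) = {epsilon, s, u}.
FIRST(<E>): from <E>-><S> <A> u <N> we get {s, u}; from <E>->s u <A> we get {s}; from <E>-><N> <E> <E> we get {s, u}. So FIRST(<E>) = {s, u}.
FOLLOW(<S>) includes $ since <S> is the start symbol.
FOLLOW(<S>): in <E>-><S> <A> u <N>, <S> is followed by <A> u <N> with FIRST {u}. Thus FOLLOW(<S>) = {$, u}.
FOLLOW(<E>): in <S>-><E> s, <E> is followed by s with FIRST {s}; in <N>-><E> <E> s (occurrence 1), <E> is followed by <E> s with FIRST {s, u}; in <N>-><E> <E> s (occurrence 2), <E> is followed by s with FIRST {s}; in <E>-><N> <E> <E> (occurrence 1), <E> is followed by <E> with FIRST {s, u}; in <E>-><N> <E> <E> (occurrence 2), the suffix after <E> is empty (adds nothing new). Thus FOLLOW(<E>) = {s, u}.
FOLLOW(<A>): in <S>-><A> <N>, <A> is followed by <N> with FIRST {epsilon, s, u}; in <S>-><A> <N>, the suffix after <A> is nullable, so FOLLOW(<A>) ⊇ FOLLOW(<S>) = {$, u}; in <E>-><S> <A> u <N>, <A> is followed by u <N> with FIRST {u}; in <E>->s u <A>, the suffix after <A> is empty, so FOLLOW(<A>) ⊇ FOLLOW(<E>) = {s, u}. Thus FOLLOW(<A>) = {$, s, u}.
FOLLOW(<N>): in <S>-><N> <N> (occurrence 1), <N> is followed by <N> with FIRST {epsilon, s, u}; in <S>-><N> <N> (occurrence 1), the suffix after <N> is nullable, so FOLLOW(<N>) ⊇ FOLLOW(<S>) = {$, u}; in <S>-><N> <N> (occurrence 2), the suffix after <N> is empty, so FOLLOW(<N>) ⊇ FOLLOW(<S>) = {$, u}; in <S>-><A> <N>, the suffix after <N> is empty, so FOLLOW(<N>) ⊇ FOLLOW(<S>) = {$, u}; in <E>-><S> <A> u <N>, the suffix after <N> is empty, so FOLLOW(<N>) ⊇ FOLLOW(<E>) = {s, u}; in <E>-><N> <E> <E>, <N> is followed by <E> <E> with FIRST {s, u}. Thus FOLLOW(<N>) = {$, s, u}.

{$, s, u}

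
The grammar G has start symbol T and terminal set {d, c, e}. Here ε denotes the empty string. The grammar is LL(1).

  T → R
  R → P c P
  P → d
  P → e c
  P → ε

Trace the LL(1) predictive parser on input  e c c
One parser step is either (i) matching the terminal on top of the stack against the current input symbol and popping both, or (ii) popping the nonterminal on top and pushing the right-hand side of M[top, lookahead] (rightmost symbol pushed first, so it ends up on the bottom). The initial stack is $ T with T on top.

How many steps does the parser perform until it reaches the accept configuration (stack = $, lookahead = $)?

step 1: stack=$ T  input=e c c $  — expand T → R
step 2: stack=$ R  input=e c c $  — expand R → P c P
step 3: stack=$ P c P  input=e c c $  — expand P → e c
step 4: stack=$ P c c e  input=e c c $  — match e
step 5: stack=$ P c c  input=c c $  — match c
step 6: stack=$ P c  input=c $  — match c
step 7: stack=$ P  input=$  — expand P → ε
Accept reached after 7 steps.

7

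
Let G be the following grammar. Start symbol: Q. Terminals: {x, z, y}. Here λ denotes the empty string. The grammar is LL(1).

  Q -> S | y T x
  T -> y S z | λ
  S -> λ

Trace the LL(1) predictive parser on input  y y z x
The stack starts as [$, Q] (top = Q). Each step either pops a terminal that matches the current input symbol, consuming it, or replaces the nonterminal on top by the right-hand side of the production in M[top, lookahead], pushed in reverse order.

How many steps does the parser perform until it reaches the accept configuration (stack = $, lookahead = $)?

     Stack      Input      Action
  1  $ Q        y y z x $  expand Q -> y T x
  2  $ x T y    y y z x $  match y
  3  $ x T      y z x $    expand T -> y S z
  4  $ x z S y  y z x $    match y
  5  $ x z S    z x $      expand S -> λ
  6  $ x z      z x $      match z
  7  $ x        x $        match x
Accept reached after 7 steps.

7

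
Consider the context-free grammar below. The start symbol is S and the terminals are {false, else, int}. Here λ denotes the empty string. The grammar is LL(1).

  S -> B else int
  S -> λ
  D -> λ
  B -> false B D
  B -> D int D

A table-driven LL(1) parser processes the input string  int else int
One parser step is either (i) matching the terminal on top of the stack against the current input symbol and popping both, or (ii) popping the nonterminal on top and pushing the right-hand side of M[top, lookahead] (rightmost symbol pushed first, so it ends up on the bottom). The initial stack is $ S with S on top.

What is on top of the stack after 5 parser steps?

step 1: stack=$ S  input=int else int $  — expand S -> B else int
step 2: stack=$ int else B  input=int else int $  — expand B -> D int D
step 3: stack=$ int else D int D  input=int else int $  — expand D -> λ
step 4: stack=$ int else D int  input=int else int $  — match int
step 5: stack=$ int else D  input=else int $  — expand D -> λ
Stack after step 5: $ int else (top = else).

else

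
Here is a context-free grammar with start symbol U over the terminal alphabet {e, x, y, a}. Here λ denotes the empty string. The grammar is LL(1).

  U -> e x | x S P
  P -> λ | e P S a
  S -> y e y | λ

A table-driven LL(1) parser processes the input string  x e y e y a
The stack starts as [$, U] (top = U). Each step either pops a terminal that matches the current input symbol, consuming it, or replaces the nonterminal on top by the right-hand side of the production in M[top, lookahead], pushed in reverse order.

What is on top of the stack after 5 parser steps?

P

step 1: stack=$ U  input=x e y e y a $  — expand U -> x S P
step 2: stack=$ P S x  input=x e y e y a $  — match x
step 3: stack=$ P S  input=e y e y a $  — expand S -> λ
step 4: stack=$ P  input=e y e y a $  — expand P -> e P S a
step 5: stack=$ a S P e  input=e y e y a $  — match e
Stack after step 5: $ a S P (top = P).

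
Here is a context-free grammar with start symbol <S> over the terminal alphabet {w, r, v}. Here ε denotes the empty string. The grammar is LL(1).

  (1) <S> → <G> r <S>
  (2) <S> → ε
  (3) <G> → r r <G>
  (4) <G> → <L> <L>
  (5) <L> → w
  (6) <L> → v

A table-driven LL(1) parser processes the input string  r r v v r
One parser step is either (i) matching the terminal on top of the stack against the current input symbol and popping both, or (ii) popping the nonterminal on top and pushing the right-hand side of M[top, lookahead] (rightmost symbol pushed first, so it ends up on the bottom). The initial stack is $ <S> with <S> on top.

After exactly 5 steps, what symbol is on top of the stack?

step 1: stack=$ <S>  input=r r v v r $  — expand <S> → <G> r <S>
step 2: stack=$ <S> r <G>  input=r r v v r $  — expand <G> → r r <G>
step 3: stack=$ <S> r <G> r r  input=r r v v r $  — match r
step 4: stack=$ <S> r <G> r  input=r v v r $  — match r
step 5: stack=$ <S> r <G>  input=v v r $  — expand <G> → <L> <L>
Stack after step 5: $ <S> r <L> <L> (top = <L>).

<L>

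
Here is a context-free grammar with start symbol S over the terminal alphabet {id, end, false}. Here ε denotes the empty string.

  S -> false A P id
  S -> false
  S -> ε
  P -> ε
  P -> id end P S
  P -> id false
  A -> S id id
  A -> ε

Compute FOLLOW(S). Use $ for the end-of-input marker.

{$, false, id}

FIRST(S) = {ε, false}
FIRST(P) = {ε, id}
FIRST(A) = {ε, false, id}  (via S id id)
FOLLOW(S) includes $ since S is the start symbol.
FOLLOW(P): in S->false A P id, P is followed by id with FIRST {id}; in P->id end P S, P is followed by S with FIRST {ε, false}; in P->id end P S, the suffix after P is nullable (adds nothing new). Thus FOLLOW(P) = {false, id}.
FOLLOW(S): in P->id end P S, the suffix after S is empty, so FOLLOW(S) ⊇ FOLLOW(P) = {false, id}; in A->S id id, S is followed by id id with FIRST {id}. Thus FOLLOW(S) = {$, false, id}.
FOLLOW(A): in S->false A P id, A is followed by P id with FIRST {id}. Thus FOLLOW(A) = {id}.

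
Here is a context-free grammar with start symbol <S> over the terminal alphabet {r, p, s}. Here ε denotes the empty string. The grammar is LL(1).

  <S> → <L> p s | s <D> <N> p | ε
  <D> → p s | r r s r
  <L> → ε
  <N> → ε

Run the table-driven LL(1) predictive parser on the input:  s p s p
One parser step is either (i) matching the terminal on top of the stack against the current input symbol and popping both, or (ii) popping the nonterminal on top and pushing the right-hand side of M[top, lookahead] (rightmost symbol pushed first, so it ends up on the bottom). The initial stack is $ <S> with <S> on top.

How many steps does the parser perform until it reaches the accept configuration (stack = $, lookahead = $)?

7

step 1: stack=$ <S>  input=s p s p $  — expand <S> → s <D> <N> p
step 2: stack=$ p <N> <D> s  input=s p s p $  — match s
step 3: stack=$ p <N> <D>  input=p s p $  — expand <D> → p s
step 4: stack=$ p <N> s p  input=p s p $  — match p
step 5: stack=$ p <N> s  input=s p $  — match s
step 6: stack=$ p <N>  input=p $  — expand <N> → ε
step 7: stack=$ p  input=p $  — match p
Accept reached after 7 steps.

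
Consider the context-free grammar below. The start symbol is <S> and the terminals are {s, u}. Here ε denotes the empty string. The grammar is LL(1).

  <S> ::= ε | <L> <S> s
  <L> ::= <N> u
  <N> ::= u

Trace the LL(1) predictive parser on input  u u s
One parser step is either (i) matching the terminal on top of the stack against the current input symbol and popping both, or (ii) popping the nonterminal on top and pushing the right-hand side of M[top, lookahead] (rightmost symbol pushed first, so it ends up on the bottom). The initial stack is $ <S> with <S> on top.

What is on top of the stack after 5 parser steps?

step 1: stack=$ <S>  input=u u s $  — expand <S> ::= <L> <S> s
step 2: stack=$ s <S> <L>  input=u u s $  — expand <L> ::= <N> u
step 3: stack=$ s <S> u <N>  input=u u s $  — expand <N> ::= u
step 4: stack=$ s <S> u u  input=u u s $  — match u
step 5: stack=$ s <S> u  input=u s $  — match u
Stack after step 5: $ s <S> (top = <S>).

<S>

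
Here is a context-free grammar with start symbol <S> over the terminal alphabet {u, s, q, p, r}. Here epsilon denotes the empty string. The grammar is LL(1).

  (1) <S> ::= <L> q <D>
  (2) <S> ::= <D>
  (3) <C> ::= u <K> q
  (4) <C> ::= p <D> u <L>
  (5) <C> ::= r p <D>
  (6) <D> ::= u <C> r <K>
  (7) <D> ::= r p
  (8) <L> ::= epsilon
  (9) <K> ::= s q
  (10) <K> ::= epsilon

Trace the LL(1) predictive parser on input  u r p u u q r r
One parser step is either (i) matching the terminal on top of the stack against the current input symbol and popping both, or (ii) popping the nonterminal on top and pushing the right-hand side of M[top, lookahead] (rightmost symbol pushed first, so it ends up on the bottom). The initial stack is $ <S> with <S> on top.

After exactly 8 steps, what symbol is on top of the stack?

step 1: stack=$ <S>  input=u r p u u q r r $  — expand <S> ::= <D>
step 2: stack=$ <D>  input=u r p u u q r r $  — expand <D> ::= u <C> r <K>
step 3: stack=$ <K> r <C> u  input=u r p u u q r r $  — match u
step 4: stack=$ <K> r <C>  input=r p u u q r r $  — expand <C> ::= r p <D>
step 5: stack=$ <K> r <D> p r  input=r p u u q r r $  — match r
step 6: stack=$ <K> r <D> p  input=p u u q r r $  — match p
step 7: stack=$ <K> r <D>  input=u u q r r $  — expand <D> ::= u <C> r <K>
step 8: stack=$ <K> r <K> r <C> u  input=u u q r r $  — match u
Stack after step 8: $ <K> r <K> r <C> (top = <C>).

<C>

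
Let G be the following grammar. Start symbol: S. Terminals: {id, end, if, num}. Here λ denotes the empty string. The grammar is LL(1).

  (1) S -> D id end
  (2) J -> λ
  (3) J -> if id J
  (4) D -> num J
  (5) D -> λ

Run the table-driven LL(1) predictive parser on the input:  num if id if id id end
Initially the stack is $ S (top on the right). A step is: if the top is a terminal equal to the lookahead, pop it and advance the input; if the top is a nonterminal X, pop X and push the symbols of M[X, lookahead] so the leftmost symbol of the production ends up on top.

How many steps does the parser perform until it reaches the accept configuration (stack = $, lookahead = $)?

      Stack             Input                     Action
   1  $ S               num if id if id id end $  expand S -> D id end
   2  $ end id D        num if id if id id end $  expand D -> num J
   3  $ end id J num    num if id if id id end $  match num
   4  $ end id J        if id if id id end $      expand J -> if id J
   5  $ end id J id if  if id if id id end $      match if
   6  $ end id J id     id if id id end $         match id
   7  $ end id J        if id id end $            expand J -> if id J
   8  $ end id J id if  if id id end $            match if
   9  $ end id J id     id id end $               match id
  10  $ end id J        id end $                  expand J -> λ
  11  $ end id          id end $                  match id
  12  $ end             end $                     match end
Accept reached after 12 steps.

12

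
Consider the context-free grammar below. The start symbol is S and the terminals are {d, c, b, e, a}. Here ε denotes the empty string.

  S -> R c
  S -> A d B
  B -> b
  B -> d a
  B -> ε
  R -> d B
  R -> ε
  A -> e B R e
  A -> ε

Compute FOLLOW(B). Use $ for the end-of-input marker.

{$, c, d, e}

FIRST(B): from B->b we get {b}; from B->d a we get {d}; from B->ε we get {ε}. So FIRST(B) = {ε, b, d}.
FIRST(R): from R->d B we get {d}; from R->ε we get {ε}. So FIRST(R) = {ε, d}.
FIRST(A): from A->e B R e we get {e}; from A->ε we get {ε}. So FIRST(A) = {ε, e}.
FIRST(S): from S->R c we get {c, d}; from S->A d B we get {d, e}. So FIRST(S) = {c, d, e}.
FOLLOW(S) includes $ since S is the start symbol.
FOLLOW(S): S appears on no right-hand side. Thus FOLLOW(S) = {$}.
FOLLOW(R): in S->R c, R is followed by c with FIRST {c}; in A->e B R e, R is followed by e with FIRST {e}. Thus FOLLOW(R) = {c, e}.
FOLLOW(B): in S->A d B, the suffix after B is empty, so FOLLOW(B) ⊇ FOLLOW(S) = {$}; in R->d B, the suffix after B is empty, so FOLLOW(B) ⊇ FOLLOW(R) = {c, e}; in A->e B R e, B is followed by R e with FIRST {d, e}. Thus FOLLOW(B) = {$, c, d, e}.
FOLLOW(A): in S->A d B, A is followed by d B with FIRST {d}. Thus FOLLOW(A) = {d}.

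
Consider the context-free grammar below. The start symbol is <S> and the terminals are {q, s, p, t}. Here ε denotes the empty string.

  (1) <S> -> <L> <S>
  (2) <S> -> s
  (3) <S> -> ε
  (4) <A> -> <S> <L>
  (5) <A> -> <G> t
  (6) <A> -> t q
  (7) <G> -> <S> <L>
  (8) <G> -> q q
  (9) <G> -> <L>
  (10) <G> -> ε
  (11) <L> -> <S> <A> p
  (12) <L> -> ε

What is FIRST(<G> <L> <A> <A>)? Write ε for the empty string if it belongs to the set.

FIRST(<S>): from <S>-><L> <S> we get {ε, p, q, s, t}; from <S>->s we get {s}; from <S>->ε we get {ε}. So FIRST(<S>) = {ε, p, q, s, t}.
FIRST(<A>): from <A>-><S> <L> we get {ε, p, q, s, t}; from <A>-><G> t we get {p, q, s, t}; from <A>->t q we get {t}. So FIRST(<A>) = {ε, p, q, s, t}.
FIRST(<L>): from <L>-><S> <A> p we get {p, q, s, t}; from <L>->ε we get {ε}. So FIRST(<L>) = {ε, p, q, s, t}.
FIRST(<G>): from <G>-><S> <L> we get {ε, p, q, s, t}; from <G>->q q we get {q}; from <G>-><L> we get {ε, p, q, s, t}; from <G>->ε we get {ε}. So FIRST(<G>) = {ε, p, q, s, t}.
FIRST(<G> <L> <A> <A>): take FIRST of each symbol in turn, carrying on past any symbol whose FIRST contains ε; result {ε, p, q, s, t}.

{ε, p, q, s, t}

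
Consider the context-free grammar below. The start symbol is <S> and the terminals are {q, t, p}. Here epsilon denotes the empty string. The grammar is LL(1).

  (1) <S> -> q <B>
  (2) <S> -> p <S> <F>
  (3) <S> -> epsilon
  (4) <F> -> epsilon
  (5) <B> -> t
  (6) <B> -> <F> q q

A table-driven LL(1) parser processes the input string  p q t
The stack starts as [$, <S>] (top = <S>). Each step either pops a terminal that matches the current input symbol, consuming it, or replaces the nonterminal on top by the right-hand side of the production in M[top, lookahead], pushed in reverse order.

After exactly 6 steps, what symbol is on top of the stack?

     Stack        Input    Action
  1  $ <S>        p q t $  expand <S> -> p <S> <F>
  2  $ <F> <S> p  p q t $  match p
  3  $ <F> <S>    q t $    expand <S> -> q <B>
  4  $ <F> <B> q  q t $    match q
  5  $ <F> <B>    t $      expand <B> -> t
  6  $ <F> t      t $      match t
Stack after step 6: $ <F> (top = <F>).

<F>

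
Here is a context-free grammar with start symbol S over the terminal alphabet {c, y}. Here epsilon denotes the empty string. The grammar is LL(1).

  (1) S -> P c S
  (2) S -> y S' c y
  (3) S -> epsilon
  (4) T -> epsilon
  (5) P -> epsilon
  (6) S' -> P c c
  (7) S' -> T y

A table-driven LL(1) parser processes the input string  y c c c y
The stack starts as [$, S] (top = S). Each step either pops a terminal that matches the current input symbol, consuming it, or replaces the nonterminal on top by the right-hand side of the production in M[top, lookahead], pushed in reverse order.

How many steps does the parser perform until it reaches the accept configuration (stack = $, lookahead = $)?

8

     Stack        Input        Action
  1  $ S          y c c c y $  expand S -> y S' c y
  2  $ y c S' y   y c c c y $  match y
  3  $ y c S'     c c c y $    expand S' -> P c c
  4  $ y c c c P  c c c y $    expand P -> epsilon
  5  $ y c c c    c c c y $    match c
  6  $ y c c      c c y $      match c
  7  $ y c        c y $        match c
  8  $ y          y $          match y
Accept reached after 8 steps.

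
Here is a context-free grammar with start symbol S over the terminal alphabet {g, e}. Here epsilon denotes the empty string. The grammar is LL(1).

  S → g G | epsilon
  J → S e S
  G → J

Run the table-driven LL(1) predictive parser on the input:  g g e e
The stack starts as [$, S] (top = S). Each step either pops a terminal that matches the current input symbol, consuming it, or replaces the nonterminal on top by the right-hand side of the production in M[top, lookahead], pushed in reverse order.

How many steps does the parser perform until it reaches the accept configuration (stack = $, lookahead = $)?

      Stack        Input      Action
   1  $ S          g g e e $  expand S → g G
   2  $ G g        g g e e $  match g
   3  $ G          g e e $    expand G → J
   4  $ J          g e e $    expand J → S e S
   5  $ S e S      g e e $    expand S → g G
   6  $ S e G g    g e e $    match g
   7  $ S e G      e e $      expand G → J
   8  $ S e J      e e $      expand J → S e S
   9  $ S e S e S  e e $      expand S → epsilon
  10  $ S e S e    e e $      match e
  11  $ S e S      e $        expand S → epsilon
  12  $ S e        e $        match e
  13  $ S          $          expand S → epsilon
Accept reached after 13 steps.

13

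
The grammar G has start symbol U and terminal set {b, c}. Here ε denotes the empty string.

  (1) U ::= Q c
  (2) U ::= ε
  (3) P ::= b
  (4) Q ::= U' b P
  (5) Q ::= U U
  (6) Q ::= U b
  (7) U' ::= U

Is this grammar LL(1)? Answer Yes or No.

FIRST(U) = {ε, b, c}
FIRST(P) = {b}
FIRST(Q) = {ε, b, c}
FIRST(U') = {ε, b, c}
FOLLOW(U) = {$, b, c}
FOLLOW(P) = {c}
FOLLOW(Q) = {c}
FOLLOW(U') = {b}
Cell M[Q, b] receives both Q ::= U' b P and Q ::= U U and Q ::= U b — the grammar is not LL(1).

No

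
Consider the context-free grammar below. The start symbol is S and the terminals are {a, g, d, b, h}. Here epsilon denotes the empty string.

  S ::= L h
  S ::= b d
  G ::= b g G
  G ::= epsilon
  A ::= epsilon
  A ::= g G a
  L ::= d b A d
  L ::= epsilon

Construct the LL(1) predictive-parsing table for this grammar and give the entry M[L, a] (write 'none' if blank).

none

FIRST(G): from G::=b g G we get {b}; from G::=epsilon we get {epsilon}. So FIRST(G) = {epsilon, b}.
FIRST(A): from A::=epsilon we get {epsilon}; from A::=g G a we get {g}. So FIRST(A) = {epsilon, g}.
FIRST(L): from L::=d b A d we get {d}; from L::=epsilon we get {epsilon}. So FIRST(L) = {epsilon, d}.
FIRST(S): from S::=L h we get {d, h}; from S::=b d we get {b}. So FIRST(S) = {b, d, h}.
FOLLOW(S) includes $ since S is the start symbol.
FOLLOW(L): in S::=L h, L is followed by h with FIRST {h}. Thus FOLLOW(L) = {h}.
For L ::= d b A d: FIRST(d b A d) = {d}, so it goes in M[L, t] for t ∈ {d}.
For L ::= epsilon: FIRST(epsilon) = {epsilon}, so it goes in M[L, t] for t ∈ {}; since epsilon ∈ FIRST, also for every t ∈ FOLLOW(L) = {h}.
None of these place a production in M[L, a].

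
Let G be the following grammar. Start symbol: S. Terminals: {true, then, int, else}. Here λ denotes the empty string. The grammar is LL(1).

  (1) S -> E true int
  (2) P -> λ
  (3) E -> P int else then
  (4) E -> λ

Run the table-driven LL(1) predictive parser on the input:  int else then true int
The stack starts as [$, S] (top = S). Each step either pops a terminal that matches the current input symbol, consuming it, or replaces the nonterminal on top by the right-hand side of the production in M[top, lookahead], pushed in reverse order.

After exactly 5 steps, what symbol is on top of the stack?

then

     Stack                       Input                     Action
  1  $ S                         int else then true int $  expand S -> E true int
  2  $ int true E                int else then true int $  expand E -> P int else then
  3  $ int true then else int P  int else then true int $  expand P -> λ
  4  $ int true then else int    int else then true int $  match int
  5  $ int true then else        else then true int $      match else
Stack after step 5: $ int true then (top = then).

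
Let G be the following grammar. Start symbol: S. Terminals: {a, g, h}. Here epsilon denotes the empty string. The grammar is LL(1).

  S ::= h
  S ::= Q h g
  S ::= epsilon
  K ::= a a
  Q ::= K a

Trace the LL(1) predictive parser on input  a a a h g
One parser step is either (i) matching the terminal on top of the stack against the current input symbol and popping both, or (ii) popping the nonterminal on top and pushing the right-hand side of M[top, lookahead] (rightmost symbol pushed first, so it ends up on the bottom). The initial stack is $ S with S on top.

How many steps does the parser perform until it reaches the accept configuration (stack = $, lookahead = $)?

8

step 1: stack=$ S  input=a a a h g $  — expand S ::= Q h g
step 2: stack=$ g h Q  input=a a a h g $  — expand Q ::= K a
step 3: stack=$ g h a K  input=a a a h g $  — expand K ::= a a
step 4: stack=$ g h a a a  input=a a a h g $  — match a
step 5: stack=$ g h a a  input=a a h g $  — match a
step 6: stack=$ g h a  input=a h g $  — match a
step 7: stack=$ g h  input=h g $  — match h
step 8: stack=$ g  input=g $  — match g
Accept reached after 8 steps.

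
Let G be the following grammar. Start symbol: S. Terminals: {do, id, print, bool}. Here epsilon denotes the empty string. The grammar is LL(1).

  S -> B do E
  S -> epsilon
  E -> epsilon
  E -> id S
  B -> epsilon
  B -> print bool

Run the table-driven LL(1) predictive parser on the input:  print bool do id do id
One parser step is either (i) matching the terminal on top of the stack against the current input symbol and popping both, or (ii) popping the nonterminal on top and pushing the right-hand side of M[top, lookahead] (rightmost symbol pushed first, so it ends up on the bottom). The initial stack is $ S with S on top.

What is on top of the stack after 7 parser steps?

step 1: stack=$ S  input=print bool do id do id $  — expand S -> B do E
step 2: stack=$ E do B  input=print bool do id do id $  — expand B -> print bool
step 3: stack=$ E do bool print  input=print bool do id do id $  — match print
step 4: stack=$ E do bool  input=bool do id do id $  — match bool
step 5: stack=$ E do  input=do id do id $  — match do
step 6: stack=$ E  input=id do id $  — expand E -> id S
step 7: stack=$ S id  input=id do id $  — match id
Stack after step 7: $ S (top = S).

S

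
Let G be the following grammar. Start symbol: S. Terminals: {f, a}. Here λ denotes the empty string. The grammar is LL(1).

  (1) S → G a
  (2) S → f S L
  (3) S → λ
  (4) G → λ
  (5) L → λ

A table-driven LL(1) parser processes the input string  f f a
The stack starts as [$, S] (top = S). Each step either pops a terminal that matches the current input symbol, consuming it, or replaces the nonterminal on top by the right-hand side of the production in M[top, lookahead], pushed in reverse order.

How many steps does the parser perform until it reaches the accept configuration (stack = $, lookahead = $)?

9

step 1: stack=$ S  input=f f a $  — expand S → f S L
step 2: stack=$ L S f  input=f f a $  — match f
step 3: stack=$ L S  input=f a $  — expand S → f S L
step 4: stack=$ L L S f  input=f a $  — match f
step 5: stack=$ L L S  input=a $  — expand S → G a
step 6: stack=$ L L a G  input=a $  — expand G → λ
step 7: stack=$ L L a  input=a $  — match a
step 8: stack=$ L L  input=$  — expand L → λ
step 9: stack=$ L  input=$  — expand L → λ
Accept reached after 9 steps.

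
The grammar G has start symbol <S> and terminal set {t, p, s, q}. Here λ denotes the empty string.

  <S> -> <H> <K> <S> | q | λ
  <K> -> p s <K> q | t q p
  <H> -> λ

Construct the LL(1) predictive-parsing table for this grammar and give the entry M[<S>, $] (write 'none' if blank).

<S> -> λ

FIRST(<K>): from <K>->p s <K> q we get {p}; from <K>->t q p we get {t}. So FIRST(<K>) = {p, t}.
FIRST(<H>): from <H>->λ we get {λ}. So FIRST(<H>) = {λ}.
FIRST(<S>): from <S>-><H> <K> <S> we get {p, t}; from <S>->q we get {q}; from <S>->λ we get {λ}. So FIRST(<S>) = {λ, p, q, t}.
FOLLOW(<S>) includes $ since <S> is the start symbol.
FOLLOW(<S>): in <S>-><H> <K> <S>, the suffix after <S> is empty (adds nothing new). Thus FOLLOW(<S>) = {$}.
For <S> -> <H> <K> <S>: FIRST(<H> <K> <S>) = {p, t}, so it goes in M[<S>, t] for t ∈ {p, t}.
For <S> -> q: FIRST(q) = {q}, so it goes in M[<S>, t] for t ∈ {q}.
For <S> -> λ: FIRST(λ) = {λ}, so it goes in M[<S>, t] for t ∈ {}; since λ ∈ FIRST, also for every t ∈ FOLLOW(<S>) = {$}.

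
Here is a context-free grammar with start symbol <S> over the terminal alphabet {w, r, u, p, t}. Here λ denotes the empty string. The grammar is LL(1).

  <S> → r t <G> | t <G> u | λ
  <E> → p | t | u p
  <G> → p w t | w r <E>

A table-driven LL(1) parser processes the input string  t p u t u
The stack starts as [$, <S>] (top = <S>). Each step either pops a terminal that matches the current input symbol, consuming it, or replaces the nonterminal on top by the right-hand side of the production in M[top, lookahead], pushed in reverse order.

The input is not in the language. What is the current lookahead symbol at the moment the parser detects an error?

     Stack      Input        Action
  1  $ <S>      t p u t u $  expand <S> → t <G> u
  2  $ u <G> t  t p u t u $  match t
  3  $ u <G>    p u t u $    expand <G> → p w t
  4  $ u t w p  p u t u $    match p
  5  $ u t w    u t u $      error: top is terminal w but lookahead is u

u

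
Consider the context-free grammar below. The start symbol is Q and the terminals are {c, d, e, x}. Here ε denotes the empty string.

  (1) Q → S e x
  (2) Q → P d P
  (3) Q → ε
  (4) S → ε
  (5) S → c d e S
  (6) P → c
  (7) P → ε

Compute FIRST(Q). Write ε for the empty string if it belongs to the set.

{ε, c, d, e}

FIRST(S) = {ε, c}
FIRST(P) = {ε, c}
FIRST(Q) = {ε, c, d, e}  (via S e x, P d P)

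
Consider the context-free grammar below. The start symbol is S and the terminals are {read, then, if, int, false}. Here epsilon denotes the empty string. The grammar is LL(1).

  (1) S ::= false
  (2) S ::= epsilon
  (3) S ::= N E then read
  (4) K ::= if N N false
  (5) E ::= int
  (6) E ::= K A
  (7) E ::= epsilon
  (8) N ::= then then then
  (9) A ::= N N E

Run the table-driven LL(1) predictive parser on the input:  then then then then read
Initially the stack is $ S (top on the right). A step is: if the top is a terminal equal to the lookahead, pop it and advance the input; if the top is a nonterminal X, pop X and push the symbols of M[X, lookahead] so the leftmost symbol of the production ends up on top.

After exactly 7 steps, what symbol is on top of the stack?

     Stack                         Input                       Action
  1  $ S                           then then then then read $  expand S ::= N E then read
  2  $ read then E N               then then then then read $  expand N ::= then then then
  3  $ read then E then then then  then then then then read $  match then
  4  $ read then E then then       then then then read $       match then
  5  $ read then E then            then then read $            match then
  6  $ read then E                 then read $                 expand E ::= epsilon
  7  $ read then                   then read $                 match then
Stack after step 7: $ read (top = read).

read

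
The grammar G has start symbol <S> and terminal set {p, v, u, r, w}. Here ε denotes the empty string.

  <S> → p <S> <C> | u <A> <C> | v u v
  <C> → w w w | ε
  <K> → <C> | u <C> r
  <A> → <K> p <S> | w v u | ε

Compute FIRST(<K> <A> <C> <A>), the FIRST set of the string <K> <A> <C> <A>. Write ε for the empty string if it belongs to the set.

FIRST(<S>): from <S>→p <S> <C> we get {p}; from <S>→u <A> <C> we get {u}; from <S>→v u v we get {v}. So FIRST(<S>) = {p, u, v}.
FIRST(<C>): from <C>→w w w we get {w}; from <C>→ε we get {ε}. So FIRST(<C>) = {ε, w}.
FIRST(<K>): from <K>→<C> we get {ε, w}; from <K>→u <C> r we get {u}. So FIRST(<K>) = {ε, u, w}.
FIRST(<A>): from <A>→<K> p <S> we get {p, u, w}; from <A>→w v u we get {w}; from <A>→ε we get {ε}. So FIRST(<A>) = {ε, p, u, w}.
FIRST(<K> <A> <C> <A>): take FIRST of each symbol in turn, carrying on past any symbol whose FIRST contains ε; result {ε, p, u, w}.

{ε, p, u, w}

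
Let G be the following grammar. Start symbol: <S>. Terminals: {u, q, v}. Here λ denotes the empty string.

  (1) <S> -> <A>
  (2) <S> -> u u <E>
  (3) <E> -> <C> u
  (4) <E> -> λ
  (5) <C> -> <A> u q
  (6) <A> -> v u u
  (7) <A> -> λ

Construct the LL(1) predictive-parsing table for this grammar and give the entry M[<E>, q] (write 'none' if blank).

FIRST(<A>) = {λ, v}
FIRST(<S>) = {λ, u, v}  (via <A>)
FIRST(<C>) = {u, v}  (via <A> u q)
FIRST(<E>) = {λ, u, v}  (via <C> u)
FOLLOW(<S>) includes $ since <S> is the start symbol.
FOLLOW(<S>): <S> appears on no right-hand side. Thus FOLLOW(<S>) = {$}.
FOLLOW(<E>): in <S>->u u <E>, the suffix after <E> is empty, so FOLLOW(<E>) ⊇ FOLLOW(<S>) = {$}. Thus FOLLOW(<E>) = {$}.
For <E> -> <C> u: FIRST(<C> u) = {u, v}, so it goes in M[<E>, t] for t ∈ {u, v}.
For <E> -> λ: FIRST(λ) = {λ}, so it goes in M[<E>, t] for t ∈ {}; since λ ∈ FIRST, also for every t ∈ FOLLOW(<E>) = {$}.
None of these place a production in M[<E>, q].

none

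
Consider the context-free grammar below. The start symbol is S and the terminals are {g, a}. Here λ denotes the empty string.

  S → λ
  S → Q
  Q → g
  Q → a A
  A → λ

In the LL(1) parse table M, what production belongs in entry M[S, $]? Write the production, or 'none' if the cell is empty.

S → λ

FIRST(Q): from Q→g we get {g}; from Q→a A we get {a}. So FIRST(Q) = {a, g}.
FIRST(A): from A→λ we get {λ}. So FIRST(A) = {λ}.
FIRST(S): from S→λ we get {λ}; from S→Q we get {a, g}. So FIRST(S) = {λ, a, g}.
FOLLOW(S) includes $ since S is the start symbol.
FOLLOW(S): S appears on no right-hand side. Thus FOLLOW(S) = {$}.
For S → λ: FIRST(λ) = {λ}, so it goes in M[S, t] for t ∈ {}; since λ ∈ FIRST, also for every t ∈ FOLLOW(S) = {$}.
For S → Q: FIRST(Q) = {a, g}, so it goes in M[S, t] for t ∈ {a, g}.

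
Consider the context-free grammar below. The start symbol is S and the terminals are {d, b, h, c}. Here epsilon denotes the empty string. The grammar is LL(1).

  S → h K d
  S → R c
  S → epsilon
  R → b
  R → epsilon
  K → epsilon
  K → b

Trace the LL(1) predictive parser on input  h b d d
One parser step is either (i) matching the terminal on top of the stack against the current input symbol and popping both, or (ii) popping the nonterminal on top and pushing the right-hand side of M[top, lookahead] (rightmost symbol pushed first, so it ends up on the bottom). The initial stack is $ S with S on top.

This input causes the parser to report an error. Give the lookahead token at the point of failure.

     Stack    Input      Action
  1  $ S      h b d d $  expand S → h K d
  2  $ d K h  h b d d $  match h
  3  $ d K    b d d $    expand K → b
  4  $ d b    b d d $    match b
  5  $ d      d d $      match d
  6  $        d $        error: stack empty but input remains

d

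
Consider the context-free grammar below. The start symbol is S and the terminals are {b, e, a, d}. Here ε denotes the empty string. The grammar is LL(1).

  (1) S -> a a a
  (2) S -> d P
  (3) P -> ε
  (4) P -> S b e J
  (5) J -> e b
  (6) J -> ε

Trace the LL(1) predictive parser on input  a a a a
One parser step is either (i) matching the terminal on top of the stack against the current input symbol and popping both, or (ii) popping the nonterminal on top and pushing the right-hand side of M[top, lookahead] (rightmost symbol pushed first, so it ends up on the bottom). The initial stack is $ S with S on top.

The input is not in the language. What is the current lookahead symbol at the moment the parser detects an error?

a

     Stack    Input      Action
  1  $ S      a a a a $  expand S -> a a a
  2  $ a a a  a a a a $  match a
  3  $ a a    a a a $    match a
  4  $ a      a a $      match a
  5  $        a $        error: stack empty but input remains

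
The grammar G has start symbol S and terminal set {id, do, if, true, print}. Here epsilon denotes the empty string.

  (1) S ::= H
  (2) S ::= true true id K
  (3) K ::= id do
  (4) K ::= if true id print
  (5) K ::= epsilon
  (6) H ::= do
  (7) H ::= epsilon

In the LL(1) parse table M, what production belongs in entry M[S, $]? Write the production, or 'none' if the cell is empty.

FIRST(K) = {epsilon, id, if}
FIRST(H) = {epsilon, do}
FIRST(S) = {epsilon, do, true}  (via H)
FOLLOW(S) includes $ since S is the start symbol.
FOLLOW(S): S appears on no right-hand side. Thus FOLLOW(S) = {$}.
For S ::= H: FIRST(H) = {epsilon, do}, so it goes in M[S, t] for t ∈ {do}; since epsilon ∈ FIRST, also for every t ∈ FOLLOW(S) = {$}.
For S ::= true true id K: FIRST(true true id K) = {true}, so it goes in M[S, t] for t ∈ {true}.

S ::= H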